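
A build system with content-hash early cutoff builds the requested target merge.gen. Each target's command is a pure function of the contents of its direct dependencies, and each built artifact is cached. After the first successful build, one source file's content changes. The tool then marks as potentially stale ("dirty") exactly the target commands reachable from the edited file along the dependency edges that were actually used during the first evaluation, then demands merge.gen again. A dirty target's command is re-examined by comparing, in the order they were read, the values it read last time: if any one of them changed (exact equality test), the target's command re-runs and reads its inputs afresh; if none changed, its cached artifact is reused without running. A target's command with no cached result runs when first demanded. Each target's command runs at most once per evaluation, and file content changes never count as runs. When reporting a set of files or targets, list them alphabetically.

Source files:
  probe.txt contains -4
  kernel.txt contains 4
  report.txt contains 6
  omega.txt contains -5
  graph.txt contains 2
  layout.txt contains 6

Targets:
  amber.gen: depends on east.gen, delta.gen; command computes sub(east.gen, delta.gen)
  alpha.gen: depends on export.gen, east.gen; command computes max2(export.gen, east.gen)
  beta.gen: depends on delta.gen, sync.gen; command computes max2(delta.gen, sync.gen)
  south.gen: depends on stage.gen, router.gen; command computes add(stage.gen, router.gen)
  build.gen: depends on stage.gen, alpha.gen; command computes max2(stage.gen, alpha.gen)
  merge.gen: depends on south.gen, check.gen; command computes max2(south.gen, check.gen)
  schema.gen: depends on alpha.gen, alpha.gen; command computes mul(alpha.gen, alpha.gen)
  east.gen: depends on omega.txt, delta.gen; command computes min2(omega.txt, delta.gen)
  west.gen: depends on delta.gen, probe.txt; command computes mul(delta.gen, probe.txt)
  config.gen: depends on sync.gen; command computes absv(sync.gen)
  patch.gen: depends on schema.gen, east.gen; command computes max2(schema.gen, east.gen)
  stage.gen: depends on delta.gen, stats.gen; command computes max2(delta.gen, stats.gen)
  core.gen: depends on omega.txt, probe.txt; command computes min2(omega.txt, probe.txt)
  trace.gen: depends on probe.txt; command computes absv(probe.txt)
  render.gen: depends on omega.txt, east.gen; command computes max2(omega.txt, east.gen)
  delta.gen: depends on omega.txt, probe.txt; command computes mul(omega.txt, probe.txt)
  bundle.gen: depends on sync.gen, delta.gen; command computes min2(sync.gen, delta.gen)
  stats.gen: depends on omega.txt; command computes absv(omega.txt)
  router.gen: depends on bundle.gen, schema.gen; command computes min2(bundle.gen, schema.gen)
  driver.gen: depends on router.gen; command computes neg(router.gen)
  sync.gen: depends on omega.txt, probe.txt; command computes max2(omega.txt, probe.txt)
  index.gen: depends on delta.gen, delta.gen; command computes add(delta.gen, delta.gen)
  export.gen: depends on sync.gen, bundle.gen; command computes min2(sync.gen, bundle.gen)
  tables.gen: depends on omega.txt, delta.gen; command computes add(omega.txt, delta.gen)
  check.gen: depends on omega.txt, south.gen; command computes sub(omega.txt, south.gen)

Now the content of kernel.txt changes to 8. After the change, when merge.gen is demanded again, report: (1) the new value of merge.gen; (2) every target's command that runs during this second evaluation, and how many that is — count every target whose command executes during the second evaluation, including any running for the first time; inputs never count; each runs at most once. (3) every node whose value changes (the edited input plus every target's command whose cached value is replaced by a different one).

New value of merge.gen: 16.
Target commands that run: none — 0 in total.
Values that change: kernel.txt.
Key observation: kernel.txt is never demanded by the output, so the edit triggers no recomputation at all.

First evaluation (everything demanded from the output):
  delta.gen = mul(-5, -4) = 20
  east.gen = min2(-5, 20) = -5
  stats.gen = absv(-5) = 5
  stage.gen = max2(20, 5) = 20
  sync.gen = max2(-5, -4) = -4
  bundle.gen = min2(-4, 20) = -4
  export.gen = min2(-4, -4) = -4
  alpha.gen = max2(-4, -5) = -4
  schema.gen = mul(-4, -4) = 16
  router.gen = min2(-4, 16) = -4
  south.gen = add(20, -4) = 16
  check.gen = sub(-5, 16) = -21
  merge.gen = max2(16, -21) = 16

Propagation after the edit:
  kernel.txt feeds no computation that the output demands — nothing is marked dirty and nothing runs.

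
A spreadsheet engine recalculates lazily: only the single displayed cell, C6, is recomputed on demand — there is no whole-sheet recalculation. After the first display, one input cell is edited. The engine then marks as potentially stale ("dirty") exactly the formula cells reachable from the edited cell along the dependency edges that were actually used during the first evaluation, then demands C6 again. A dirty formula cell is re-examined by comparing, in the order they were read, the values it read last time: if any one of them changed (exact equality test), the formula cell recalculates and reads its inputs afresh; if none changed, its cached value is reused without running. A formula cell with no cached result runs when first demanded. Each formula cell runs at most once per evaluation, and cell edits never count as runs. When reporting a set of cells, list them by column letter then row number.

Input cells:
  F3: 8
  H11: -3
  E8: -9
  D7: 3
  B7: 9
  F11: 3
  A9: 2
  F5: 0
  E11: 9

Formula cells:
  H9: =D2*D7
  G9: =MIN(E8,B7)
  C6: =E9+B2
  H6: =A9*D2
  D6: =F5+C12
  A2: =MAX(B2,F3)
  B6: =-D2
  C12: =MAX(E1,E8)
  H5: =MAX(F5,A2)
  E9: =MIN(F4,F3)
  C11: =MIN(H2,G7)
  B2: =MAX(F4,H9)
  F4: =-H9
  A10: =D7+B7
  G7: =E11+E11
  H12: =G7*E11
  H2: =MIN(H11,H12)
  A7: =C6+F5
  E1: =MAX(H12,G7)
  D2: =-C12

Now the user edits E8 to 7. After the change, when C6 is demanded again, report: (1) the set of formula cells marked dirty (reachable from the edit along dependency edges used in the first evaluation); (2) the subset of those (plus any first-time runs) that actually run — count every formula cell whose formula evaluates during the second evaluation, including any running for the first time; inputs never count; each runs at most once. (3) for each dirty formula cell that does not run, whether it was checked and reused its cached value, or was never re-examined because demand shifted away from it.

First evaluation (everything demanded from the output):
  G7 = 9 + 9 = 18
  H12 = 18 * 9 = 162
  E1 = MAX(162, 18) = 162
  C12 = MAX(162, -9) = 162
  D2 = -(162) = -162
  H9 = -162 * 3 = -486
  F4 = -(-486) = 486
  B2 = MAX(486, -486) = 486
  E9 = MIN(486, 8) = 8
  C6 = 8 + 486 = 494

Propagation after the edit:
  C12: runs — E8 -9->7; result 162 (same value as before).
  D2: checked — values it read are unchanged (C12 unchanged); reused cached -162 without running.
  H9: checked — values it read are unchanged (D2 unchanged, D7 unchanged); reused cached -486 without running.
  F4: checked — values it read are unchanged (H9 unchanged); reused cached 486 without running.
  B2: checked — values it read are unchanged (F4 unchanged, H9 unchanged); reused cached 486 without running.
  E9: checked — values it read are unchanged (F4 unchanged, F3 unchanged); reused cached 8 without running.
  C6: checked — values it read are unchanged (E9 unchanged, B2 unchanged); reused cached 494 without running.

Key observation: the change is absorbed at C12 — it re-runs but produces the same value, and the output's value is unchanged.

Marked dirty: B2, C6, C12, D2, E9, F4, H9.
Formula cells that run: C12 — 1 in total.
Checked but reused from cache: B2, C6, D2, E9, F4, H9.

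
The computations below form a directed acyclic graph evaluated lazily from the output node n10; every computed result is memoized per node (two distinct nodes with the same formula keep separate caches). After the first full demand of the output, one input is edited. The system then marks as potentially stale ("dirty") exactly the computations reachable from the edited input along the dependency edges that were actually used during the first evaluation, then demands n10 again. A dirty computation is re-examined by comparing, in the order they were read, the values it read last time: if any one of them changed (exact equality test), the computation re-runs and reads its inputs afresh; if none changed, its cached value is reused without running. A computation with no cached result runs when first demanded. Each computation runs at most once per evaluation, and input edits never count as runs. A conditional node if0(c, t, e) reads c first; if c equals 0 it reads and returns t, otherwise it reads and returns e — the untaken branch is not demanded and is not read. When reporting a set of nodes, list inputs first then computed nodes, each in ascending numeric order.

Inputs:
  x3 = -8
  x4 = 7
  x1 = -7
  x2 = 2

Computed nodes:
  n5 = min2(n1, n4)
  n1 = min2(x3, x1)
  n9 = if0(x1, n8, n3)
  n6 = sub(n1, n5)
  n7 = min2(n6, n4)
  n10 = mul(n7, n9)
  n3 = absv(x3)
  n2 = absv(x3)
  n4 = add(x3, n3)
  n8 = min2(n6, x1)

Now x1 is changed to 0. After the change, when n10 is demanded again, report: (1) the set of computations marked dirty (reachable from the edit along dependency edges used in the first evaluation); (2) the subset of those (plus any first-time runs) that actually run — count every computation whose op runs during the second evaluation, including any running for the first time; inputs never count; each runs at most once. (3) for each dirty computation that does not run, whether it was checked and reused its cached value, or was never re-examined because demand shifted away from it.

First demand of the output computes:
  n1 = min2(-8, -7) = -8
  n3 = absv(-8) = 8
  n4 = add(-8, 8) = 0
  n5 = min2(-8, 0) = -8
  n6 = sub(-8, -8) = 0
  n7 = min2(0, 0) = 0
  n9 = if0(x1=-7 -> else branch n3) = 8
  n10 = mul(0, 8) = 0

After the edit, cleaning proceeds:
  n1: a read changed (x1 -7->0) — executes, giving -8 — identical to its old value.
  n5: dirty, but its reads are unchanged (n1 unchanged, n4 unchanged); cached -8 stands.
  n6: dirty, but its reads are unchanged (n1 unchanged, n5 unchanged); cached 0 stands.
  n7: dirty, but its reads are unchanged (n6 unchanged, n4 unchanged); cached 0 stands.
  n8: had never run; runs now, result 0.
  n9: a read changed (x1 -7->0) — executes, giving 0.
  n10: a read changed (n9 8->0) — executes, giving 0 — identical to its old value.

Note the branch switch — n8 had no cache and runs now for the first time.

The edit dirties: n1, n5, n6, n7, n9, n10.
4 computations run: n1, n8, n9, n10.
Cache hits after checking: n5, n6, n7.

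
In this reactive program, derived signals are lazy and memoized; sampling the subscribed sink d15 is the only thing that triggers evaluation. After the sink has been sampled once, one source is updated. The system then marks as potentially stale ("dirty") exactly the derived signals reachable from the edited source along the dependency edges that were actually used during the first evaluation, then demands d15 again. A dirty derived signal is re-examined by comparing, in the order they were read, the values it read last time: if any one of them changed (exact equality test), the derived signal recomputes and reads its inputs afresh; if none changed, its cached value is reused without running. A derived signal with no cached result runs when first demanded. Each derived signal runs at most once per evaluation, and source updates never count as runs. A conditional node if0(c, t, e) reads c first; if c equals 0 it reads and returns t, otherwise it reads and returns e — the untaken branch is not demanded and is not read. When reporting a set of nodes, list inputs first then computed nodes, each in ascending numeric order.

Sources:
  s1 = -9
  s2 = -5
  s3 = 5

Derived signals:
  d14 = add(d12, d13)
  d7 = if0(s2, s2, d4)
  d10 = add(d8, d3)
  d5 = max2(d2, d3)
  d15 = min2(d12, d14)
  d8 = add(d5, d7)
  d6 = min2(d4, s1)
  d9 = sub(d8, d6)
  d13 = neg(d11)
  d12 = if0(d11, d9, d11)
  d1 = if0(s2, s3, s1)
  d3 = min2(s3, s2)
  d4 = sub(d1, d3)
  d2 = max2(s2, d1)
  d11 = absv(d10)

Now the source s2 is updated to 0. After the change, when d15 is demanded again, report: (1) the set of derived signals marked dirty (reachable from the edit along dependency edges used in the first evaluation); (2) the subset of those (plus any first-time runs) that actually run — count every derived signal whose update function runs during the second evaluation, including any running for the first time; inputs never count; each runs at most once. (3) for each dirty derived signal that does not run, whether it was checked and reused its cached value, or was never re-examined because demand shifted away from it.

First demand of the output computes:
  d1 = if0(s2=-5 -> else branch s1) = -9
  d2 = max2(-5, -9) = -5
  d3 = min2(5, -5) = -5
  d4 = sub(-9, -5) = -4
  d5 = max2(-5, -5) = -5
  d7 = if0(s2=-5 -> else branch d4) = -4
  d8 = add(-5, -4) = -9
  d10 = add(-9, -5) = -14
  d11 = absv(-14) = 14
  d12 = if0(d11=14 -> else branch d11) = 14
  d13 = neg(14) = -14
  d14 = add(14, -14) = 0
  d15 = min2(14, 0) = 0

After the edit, cleaning proceeds:
  d1: a read changed (s2 -5->0) — executes, giving 5.
  d2: a read changed (s2 -5->0; d1 -9->5) — executes, giving 5.
  d3: a read changed (s2 -5->0) — executes, giving 0.
  d4: stays stale; no demand reaches it after the flip.
  d5: a read changed (d2 -5->5; d3 -5->0) — executes, giving 5.
  d7: a read changed (s2 -5->0) — executes, giving 0.
  d8: a read changed (d5 -5->5; d7 -4->0) — executes, giving 5.
  d10: a read changed (d8 -9->5; d3 -5->0) — executes, giving 5.
  d11: a read changed (d10 -14->5) — executes, giving 5.
  d12: a read changed (d11 14->5; d11 14->5) — executes, giving 5.
  d13: a read changed (d11 14->5) — executes, giving -5.
  d14: a read changed (d12 14->5; d13 -14->-5) — executes, giving 0 — identical to its old value.
  d15: a read changed (d12 14->5) — executes, giving 0 — identical to its old value.

Note the branch switch — demand abandons d4, which is never re-examined.

The edit dirties: d1, d2, d3, d4, d5, d7, d8, d10, d11, d12, d13, d14, d15.
12 derived signals run: d1, d2, d3, d5, d7, d8, d10, d11, d12, d13, d14, d15.
Unvisited dirty nodes (no longer demanded): d4.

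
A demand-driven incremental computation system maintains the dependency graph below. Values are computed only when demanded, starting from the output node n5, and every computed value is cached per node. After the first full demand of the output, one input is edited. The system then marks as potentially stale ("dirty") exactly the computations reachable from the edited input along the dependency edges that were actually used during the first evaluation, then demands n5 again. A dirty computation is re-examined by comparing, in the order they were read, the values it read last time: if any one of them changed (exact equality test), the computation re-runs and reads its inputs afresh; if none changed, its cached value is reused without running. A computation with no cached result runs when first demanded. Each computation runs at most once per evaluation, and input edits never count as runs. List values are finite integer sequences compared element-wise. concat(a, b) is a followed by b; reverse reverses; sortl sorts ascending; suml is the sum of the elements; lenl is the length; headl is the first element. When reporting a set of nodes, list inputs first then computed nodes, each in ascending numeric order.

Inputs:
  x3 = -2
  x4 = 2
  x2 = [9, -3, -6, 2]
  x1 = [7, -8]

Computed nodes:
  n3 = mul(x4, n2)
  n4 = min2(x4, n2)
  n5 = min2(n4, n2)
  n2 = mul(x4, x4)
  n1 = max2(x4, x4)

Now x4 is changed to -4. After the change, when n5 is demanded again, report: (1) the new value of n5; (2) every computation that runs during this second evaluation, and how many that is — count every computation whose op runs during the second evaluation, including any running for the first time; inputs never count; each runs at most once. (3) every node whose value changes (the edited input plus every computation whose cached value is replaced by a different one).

New value of n5: -4.
Computations that run: n2, n4, n5 — 3 in total.
Values that change: x4, n2, n4, n5.

First evaluation (everything demanded from the output):
  n2 = mul(2, 2) = 4
  n4 = min2(2, 4) = 2
  n5 = min2(2, 4) = 2

Propagation after the edit:
  n2: runs — x4 2->-4; x4 2->-4; result 16.
  n4: runs — x4 2->-4; n2 4->16; result -4.
  n5: runs — n4 2->-4; n2 4->16; result -4.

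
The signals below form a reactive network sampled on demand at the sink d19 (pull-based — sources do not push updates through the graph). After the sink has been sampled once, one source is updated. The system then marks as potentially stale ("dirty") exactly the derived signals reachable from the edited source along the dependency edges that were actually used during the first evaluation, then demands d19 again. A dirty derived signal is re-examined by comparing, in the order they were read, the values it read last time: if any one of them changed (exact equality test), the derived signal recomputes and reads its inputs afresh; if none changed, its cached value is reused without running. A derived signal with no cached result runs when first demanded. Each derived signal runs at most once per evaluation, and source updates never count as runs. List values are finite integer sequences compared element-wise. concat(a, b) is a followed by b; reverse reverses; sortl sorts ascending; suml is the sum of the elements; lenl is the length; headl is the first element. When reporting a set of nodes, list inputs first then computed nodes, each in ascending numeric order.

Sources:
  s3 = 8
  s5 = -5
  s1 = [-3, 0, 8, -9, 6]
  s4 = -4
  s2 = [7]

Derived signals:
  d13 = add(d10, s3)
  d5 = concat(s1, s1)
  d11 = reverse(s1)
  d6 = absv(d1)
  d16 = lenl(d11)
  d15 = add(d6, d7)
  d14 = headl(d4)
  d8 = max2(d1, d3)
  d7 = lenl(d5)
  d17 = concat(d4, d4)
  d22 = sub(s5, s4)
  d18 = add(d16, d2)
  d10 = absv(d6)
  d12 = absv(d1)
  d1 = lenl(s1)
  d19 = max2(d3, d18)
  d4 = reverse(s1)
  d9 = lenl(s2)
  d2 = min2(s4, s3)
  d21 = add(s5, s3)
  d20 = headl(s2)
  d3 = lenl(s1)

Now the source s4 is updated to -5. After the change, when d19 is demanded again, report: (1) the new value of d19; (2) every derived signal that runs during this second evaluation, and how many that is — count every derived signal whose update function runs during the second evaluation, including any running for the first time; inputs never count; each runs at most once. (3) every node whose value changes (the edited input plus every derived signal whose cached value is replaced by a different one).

d19 now evaluates to 5.
Run set: d2, d18, d19 (3 run).
Changed values: s4, d2, d18.

Initial pass — values computed on the first demand:
  d2 = min2(-4, 8) = -4
  d3 = lenl([-3, 0, 8, -9, 6]) = 5
  d11 = reverse([-3, 0, 8, -9, 6]) = [6, -9, 8, 0, -3]
  d16 = lenl([6, -9, 8, 0, -3]) = 5
  d18 = add(5, -4) = 1
  d19 = max2(5, 1) = 5

Second demand — change propagation:
  d2: re-runs because s4 -4->-5; new result -5.
  d18: re-runs because d2 -4->-5; new result 0.
  d19: re-runs because d18 1->0; new result 5 (unchanged).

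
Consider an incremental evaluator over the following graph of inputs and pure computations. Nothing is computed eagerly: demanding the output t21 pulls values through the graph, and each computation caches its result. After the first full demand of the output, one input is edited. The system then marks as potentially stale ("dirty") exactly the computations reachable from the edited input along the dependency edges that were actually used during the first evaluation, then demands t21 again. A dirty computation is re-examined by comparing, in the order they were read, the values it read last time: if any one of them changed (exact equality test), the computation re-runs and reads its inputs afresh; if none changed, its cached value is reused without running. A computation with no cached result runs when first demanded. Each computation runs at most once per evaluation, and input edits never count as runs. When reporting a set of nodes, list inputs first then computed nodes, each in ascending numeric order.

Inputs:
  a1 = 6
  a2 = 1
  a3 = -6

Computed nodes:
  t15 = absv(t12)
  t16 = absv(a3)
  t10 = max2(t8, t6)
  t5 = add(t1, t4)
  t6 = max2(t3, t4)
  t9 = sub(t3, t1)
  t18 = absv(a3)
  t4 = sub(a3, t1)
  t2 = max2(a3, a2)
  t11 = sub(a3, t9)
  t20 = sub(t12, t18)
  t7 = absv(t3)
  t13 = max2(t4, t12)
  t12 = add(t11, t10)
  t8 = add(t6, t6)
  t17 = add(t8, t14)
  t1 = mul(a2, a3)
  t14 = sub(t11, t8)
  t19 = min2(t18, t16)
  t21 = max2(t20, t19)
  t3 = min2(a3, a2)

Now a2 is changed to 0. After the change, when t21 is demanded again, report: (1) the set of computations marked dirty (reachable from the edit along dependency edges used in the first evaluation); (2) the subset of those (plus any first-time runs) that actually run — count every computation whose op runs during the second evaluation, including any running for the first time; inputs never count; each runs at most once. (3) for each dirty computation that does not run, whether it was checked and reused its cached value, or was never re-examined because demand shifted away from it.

Initial pass — values computed on the first demand:
  t1 = mul(1, -6) = -6
  t3 = min2(-6, 1) = -6
  t4 = sub(-6, -6) = 0
  t6 = max2(-6, 0) = 0
  t8 = add(0, 0) = 0
  t9 = sub(-6, -6) = 0
  t10 = max2(0, 0) = 0
  t11 = sub(-6, 0) = -6
  t12 = add(-6, 0) = -6
  t16 = absv(-6) = 6
  t18 = absv(-6) = 6
  t19 = min2(6, 6) = 6
  t20 = sub(-6, 6) = -12
  t21 = max2(-12, 6) = 6

Second demand — change propagation:
  t1: re-runs because a2 1->0; new result 0.
  t3: re-runs because a2 1->0; new result -6 (unchanged).
  t4: re-runs because t1 -6->0; new result -6.
  t6: re-runs because t4 0->-6; new result -6.
  t8: re-runs because t6 0->-6; t6 0->-6; new result -12.
  t9: re-runs because t1 -6->0; new result -6.
  t10: re-runs because t8 0->-12; t6 0->-6; new result -6.
  t11: re-runs because t9 0->-6; new result 0.
  t12: re-runs because t11 -6->0; t10 0->-6; new result -6 (unchanged).
  t20: re-examined; everything it read last time is the same (t12 unchanged, t18 unchanged) — cache -12 kept, no run.
  t21: re-examined; everything it read last time is the same (t20 unchanged, t19 unchanged) — cache 6 kept, no run.

The important point: at t20 every value read last time is unchanged, so the dirty flag clears without a run.

Dirty set: t1, t3, t4, t6, t8, t9, t10, t11, t12, t20, t21.
Run set: t1, t3, t4, t6, t8, t9, t10, t11, t12 (9 run).
Re-examined without running (cache reused): t20, t21.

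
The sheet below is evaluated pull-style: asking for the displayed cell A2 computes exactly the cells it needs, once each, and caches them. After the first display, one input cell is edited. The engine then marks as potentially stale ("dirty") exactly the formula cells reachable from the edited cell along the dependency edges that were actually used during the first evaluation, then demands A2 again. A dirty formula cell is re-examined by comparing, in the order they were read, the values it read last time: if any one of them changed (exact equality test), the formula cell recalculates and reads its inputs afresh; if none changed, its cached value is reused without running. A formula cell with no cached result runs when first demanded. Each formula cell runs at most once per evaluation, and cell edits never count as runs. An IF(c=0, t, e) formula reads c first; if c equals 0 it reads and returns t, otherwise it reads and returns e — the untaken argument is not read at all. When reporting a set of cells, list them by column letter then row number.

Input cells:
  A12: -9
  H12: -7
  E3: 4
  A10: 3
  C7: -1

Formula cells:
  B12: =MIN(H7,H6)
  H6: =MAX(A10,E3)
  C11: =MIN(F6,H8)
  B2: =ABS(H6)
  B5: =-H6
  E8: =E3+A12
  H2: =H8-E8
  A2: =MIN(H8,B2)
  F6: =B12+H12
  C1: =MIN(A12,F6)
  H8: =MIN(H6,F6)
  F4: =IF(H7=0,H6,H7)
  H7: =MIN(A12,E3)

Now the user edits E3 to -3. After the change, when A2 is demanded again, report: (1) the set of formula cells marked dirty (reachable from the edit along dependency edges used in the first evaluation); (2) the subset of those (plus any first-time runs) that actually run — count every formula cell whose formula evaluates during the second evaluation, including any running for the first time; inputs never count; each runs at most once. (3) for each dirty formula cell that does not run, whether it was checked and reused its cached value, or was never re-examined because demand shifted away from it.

The edit dirties: A2, B2, B12, F6, H6, H7, H8.
6 formula cells run: A2, B2, B12, H6, H7, H8.
Cache hits after checking: F6.
Note where the cutoff bites: F6 is checked, finds nothing changed, and keeps its cache.

First demand of the output computes:
  H6 = MAX(3, 4) = 4
  B2 = ABS(4) = 4
  H7 = MIN(-9, 4) = -9
  B12 = MIN(-9, 4) = -9
  F6 = -9 + -7 = -16
  H8 = MIN(4, -16) = -16
  A2 = MIN(-16, 4) = -16

After the edit, cleaning proceeds:
  H6: a read changed (E3 4->-3) — executes, giving 3.
  B2: a read changed (H6 4->3) — executes, giving 3.
  H7: a read changed (E3 4->-3) — executes, giving -9 — identical to its old value.
  B12: a read changed (H6 4->3) — executes, giving -9 — identical to its old value.
  F6: dirty, but its reads are unchanged (B12 unchanged, H12 unchanged); cached -16 stands.
  H8: a read changed (H6 4->3) — executes, giving -16 — identical to its old value.
  A2: a read changed (B2 4->3) — executes, giving -16 — identical to its old value.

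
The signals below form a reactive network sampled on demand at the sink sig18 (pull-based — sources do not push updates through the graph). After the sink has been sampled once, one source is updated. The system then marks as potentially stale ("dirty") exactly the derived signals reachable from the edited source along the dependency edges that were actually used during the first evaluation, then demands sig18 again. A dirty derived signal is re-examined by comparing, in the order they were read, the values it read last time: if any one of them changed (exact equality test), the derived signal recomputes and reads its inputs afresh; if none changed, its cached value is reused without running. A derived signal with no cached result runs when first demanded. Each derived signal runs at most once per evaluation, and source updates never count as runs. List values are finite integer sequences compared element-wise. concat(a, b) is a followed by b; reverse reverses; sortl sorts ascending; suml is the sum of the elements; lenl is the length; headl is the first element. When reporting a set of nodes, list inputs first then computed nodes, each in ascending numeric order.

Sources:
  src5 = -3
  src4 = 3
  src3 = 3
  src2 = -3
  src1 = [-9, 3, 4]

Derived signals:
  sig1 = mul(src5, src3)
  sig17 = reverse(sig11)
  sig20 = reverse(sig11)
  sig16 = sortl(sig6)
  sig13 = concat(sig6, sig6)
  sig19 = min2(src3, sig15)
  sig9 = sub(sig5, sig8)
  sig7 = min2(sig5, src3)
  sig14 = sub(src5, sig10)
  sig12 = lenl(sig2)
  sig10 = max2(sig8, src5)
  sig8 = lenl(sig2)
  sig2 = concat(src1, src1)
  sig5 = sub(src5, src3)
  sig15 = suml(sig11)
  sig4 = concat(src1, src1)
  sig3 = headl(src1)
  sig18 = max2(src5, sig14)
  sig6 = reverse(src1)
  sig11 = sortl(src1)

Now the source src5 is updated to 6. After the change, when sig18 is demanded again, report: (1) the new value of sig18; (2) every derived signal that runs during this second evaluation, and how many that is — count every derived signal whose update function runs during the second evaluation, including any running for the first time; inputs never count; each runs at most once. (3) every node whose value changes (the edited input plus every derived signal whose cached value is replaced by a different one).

sig18 now evaluates to 6.
Run set: sig10, sig14, sig18 (3 run).
Changed values: src5, sig14, sig18.

Initial pass — values computed on the first demand:
  sig2 = concat([-9, 3, 4], [-9, 3, 4]) = [-9, 3, 4, -9, 3, 4]
  sig8 = lenl([-9, 3, 4, -9, 3, 4]) = 6
  sig10 = max2(6, -3) = 6
  sig14 = sub(-3, 6) = -9
  sig18 = max2(-3, -9) = -3

Second demand — change propagation:
  sig10: re-runs because src5 -3->6; new result 6 (unchanged).
  sig14: re-runs because src5 -3->6; new result 0.
  sig18: re-runs because src5 -3->6; sig14 -9->0; new result 6.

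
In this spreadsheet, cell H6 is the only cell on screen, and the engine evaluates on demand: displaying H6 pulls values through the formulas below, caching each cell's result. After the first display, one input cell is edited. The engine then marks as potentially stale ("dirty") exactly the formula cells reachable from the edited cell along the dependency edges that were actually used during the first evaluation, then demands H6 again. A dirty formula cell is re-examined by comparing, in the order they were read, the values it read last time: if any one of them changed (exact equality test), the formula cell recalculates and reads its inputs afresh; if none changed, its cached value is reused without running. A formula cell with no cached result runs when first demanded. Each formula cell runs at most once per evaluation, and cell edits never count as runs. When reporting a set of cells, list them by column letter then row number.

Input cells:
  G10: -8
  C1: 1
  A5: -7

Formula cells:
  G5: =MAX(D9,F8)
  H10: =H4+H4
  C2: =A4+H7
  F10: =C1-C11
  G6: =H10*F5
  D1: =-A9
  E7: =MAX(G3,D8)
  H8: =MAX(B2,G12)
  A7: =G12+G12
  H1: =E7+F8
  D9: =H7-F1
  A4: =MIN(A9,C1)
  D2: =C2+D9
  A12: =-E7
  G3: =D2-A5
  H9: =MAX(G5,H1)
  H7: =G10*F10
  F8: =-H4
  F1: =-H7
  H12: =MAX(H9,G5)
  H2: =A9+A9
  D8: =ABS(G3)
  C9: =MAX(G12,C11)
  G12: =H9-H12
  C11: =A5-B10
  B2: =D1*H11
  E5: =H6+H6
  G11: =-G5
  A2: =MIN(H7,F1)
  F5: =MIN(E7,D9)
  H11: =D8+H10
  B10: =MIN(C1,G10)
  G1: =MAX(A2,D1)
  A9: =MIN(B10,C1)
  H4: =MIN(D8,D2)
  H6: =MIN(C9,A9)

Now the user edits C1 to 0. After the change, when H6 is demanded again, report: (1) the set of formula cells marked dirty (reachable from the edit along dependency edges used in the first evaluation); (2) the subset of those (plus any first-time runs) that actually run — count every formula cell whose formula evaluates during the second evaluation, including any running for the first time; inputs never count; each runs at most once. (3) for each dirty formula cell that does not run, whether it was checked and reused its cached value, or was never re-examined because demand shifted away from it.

Dirty set: A4, A9, B10, C2, C9, C11, D2, D8, D9, E7, F1, F8, F10, G3, G5, G12, H1, H4, H6, H7, H9, H12.
Run set: A4, A9, B10, C2, D2, D8, D9, E7, F1, F8, F10, G3, G5, G12, H1, H4, H7, H9, H12 (19 run).
Re-examined without running (cache reused): C9, C11, H6.
The important point: at C11 every value read last time is unchanged, so the dirty flag clears without a run.

Initial pass — values computed on the first demand:
  B10 = MIN(1, -8) = -8
  A9 = MIN(-8, 1) = -8
  A4 = MIN(-8, 1) = -8
  C11 = -7 - -8 = 1
  F10 = 1 - 1 = 0
  H7 = -8 * 0 = 0
  C2 = -8 + 0 = -8
  F1 = -(0) = 0
  D9 = 0 - 0 = 0
  D2 = -8 + 0 = -8
  G3 = -8 - -7 = -1
  D8 = ABS(-1) = 1
  E7 = MAX(-1, 1) = 1
  H4 = MIN(1, -8) = -8
  F8 = -(-8) = 8
  G5 = MAX(0, 8) = 8
  H1 = 1 + 8 = 9
  H9 = MAX(8, 9) = 9
  H12 = MAX(9, 8) = 9
  G12 = 9 - 9 = 0
  C9 = MAX(0, 1) = 1
  H6 = MIN(1, -8) = -8

Second demand — change propagation:
  B10: re-runs because C1 1->0; new result -8 (unchanged).
  A9: re-runs because C1 1->0; new result -8 (unchanged).
  A4: re-runs because C1 1->0; new result -8 (unchanged).
  C11: re-examined; everything it read last time is the same (A5 unchanged, B10 unchanged) — cache 1 kept, no run.
  F10: re-runs because C1 1->0; new result -1.
  H7: re-runs because F10 0->-1; new result 8.
  C2: re-runs because H7 0->8; new result 0.
  F1: re-runs because H7 0->8; new result -8.
  D9: re-runs because H7 0->8; F1 0->-8; new result 16.
  D2: re-runs because C2 -8->0; D9 0->16; new result 16.
  G3: re-runs because D2 -8->16; new result 23.
  D8: re-runs because G3 -1->23; new result 23.
  E7: re-runs because G3 -1->23; D8 1->23; new result 23.
  H4: re-runs because D8 1->23; D2 -8->16; new result 16.
  F8: re-runs because H4 -8->16; new result -16.
  G5: re-runs because D9 0->16; F8 8->-16; new result 16.
  H1: re-runs because E7 1->23; F8 8->-16; new result 7.
  H9: re-runs because G5 8->16; H1 9->7; new result 16.
  H12: re-runs because H9 9->16; G5 8->16; new result 16.
  G12: re-runs because H9 9->16; H12 9->16; new result 0 (unchanged).
  C9: re-examined; everything it read last time is the same (G12 unchanged, C11 unchanged) — cache 1 kept, no run.
  H6: re-examined; everything it read last time is the same (C9 unchanged, A9 unchanged) — cache -8 kept, no run.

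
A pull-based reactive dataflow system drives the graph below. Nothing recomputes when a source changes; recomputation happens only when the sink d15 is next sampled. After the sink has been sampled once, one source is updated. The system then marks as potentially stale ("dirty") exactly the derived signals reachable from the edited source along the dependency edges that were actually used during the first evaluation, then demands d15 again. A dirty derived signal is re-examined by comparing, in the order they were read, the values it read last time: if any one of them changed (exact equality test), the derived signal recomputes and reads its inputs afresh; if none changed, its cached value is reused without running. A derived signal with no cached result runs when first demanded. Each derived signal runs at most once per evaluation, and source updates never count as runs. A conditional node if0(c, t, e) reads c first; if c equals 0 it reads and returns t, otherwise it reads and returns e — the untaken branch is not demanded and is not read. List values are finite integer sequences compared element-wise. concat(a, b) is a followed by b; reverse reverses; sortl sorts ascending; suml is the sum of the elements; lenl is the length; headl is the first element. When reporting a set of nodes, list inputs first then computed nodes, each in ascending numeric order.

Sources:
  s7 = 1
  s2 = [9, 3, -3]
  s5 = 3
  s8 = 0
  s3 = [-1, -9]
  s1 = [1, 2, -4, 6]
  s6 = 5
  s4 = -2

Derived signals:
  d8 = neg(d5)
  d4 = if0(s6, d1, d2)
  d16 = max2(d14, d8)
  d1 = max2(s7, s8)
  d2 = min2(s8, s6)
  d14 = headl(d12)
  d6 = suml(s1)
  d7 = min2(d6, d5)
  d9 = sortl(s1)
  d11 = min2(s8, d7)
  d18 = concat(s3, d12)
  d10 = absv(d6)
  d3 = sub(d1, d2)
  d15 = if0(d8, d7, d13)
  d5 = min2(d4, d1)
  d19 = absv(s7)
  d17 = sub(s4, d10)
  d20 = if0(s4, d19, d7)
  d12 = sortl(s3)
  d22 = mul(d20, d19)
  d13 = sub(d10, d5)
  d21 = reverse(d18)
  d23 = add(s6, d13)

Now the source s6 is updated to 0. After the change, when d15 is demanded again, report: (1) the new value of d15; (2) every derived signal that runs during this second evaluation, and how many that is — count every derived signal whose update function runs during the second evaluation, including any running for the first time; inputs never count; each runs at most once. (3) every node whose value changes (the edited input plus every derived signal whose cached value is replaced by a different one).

First evaluation (everything demanded from the output):
  d1 = max2(1, 0) = 1
  d2 = min2(0, 5) = 0
  d4 = if0(s6=5 -> else branch d2) = 0
  d5 = min2(0, 1) = 0
  d6 = suml([1, 2, -4, 6]) = 5
  d7 = min2(5, 0) = 0
  d8 = neg(0) = 0
  d15 = if0(d8=0 -> then branch d7) = 0

Propagation after the edit:
  d2: marked dirty but never re-examined — demand shifted away from it.
  d4: runs — s6 5->0; result 1.
  d5: runs — d4 0->1; result 1.
  d7: marked dirty but never re-examined — demand shifted away from it.
  d8: runs — d5 0->1; result -1.
  d10: demanded for the first time — runs, produces 5.
  d13: demanded for the first time — runs, produces 4.
  d15: runs — d8 0->-1; result 4.

Key observation: a condition flipped, so demand moved to the other branch — d2, d7 are never re-examined.

New value of d15: 4.
Derived signals that run: d4, d5, d8, d10, d13, d15 — 6 in total.
Values that change: s6, d4, d5, d8, d15.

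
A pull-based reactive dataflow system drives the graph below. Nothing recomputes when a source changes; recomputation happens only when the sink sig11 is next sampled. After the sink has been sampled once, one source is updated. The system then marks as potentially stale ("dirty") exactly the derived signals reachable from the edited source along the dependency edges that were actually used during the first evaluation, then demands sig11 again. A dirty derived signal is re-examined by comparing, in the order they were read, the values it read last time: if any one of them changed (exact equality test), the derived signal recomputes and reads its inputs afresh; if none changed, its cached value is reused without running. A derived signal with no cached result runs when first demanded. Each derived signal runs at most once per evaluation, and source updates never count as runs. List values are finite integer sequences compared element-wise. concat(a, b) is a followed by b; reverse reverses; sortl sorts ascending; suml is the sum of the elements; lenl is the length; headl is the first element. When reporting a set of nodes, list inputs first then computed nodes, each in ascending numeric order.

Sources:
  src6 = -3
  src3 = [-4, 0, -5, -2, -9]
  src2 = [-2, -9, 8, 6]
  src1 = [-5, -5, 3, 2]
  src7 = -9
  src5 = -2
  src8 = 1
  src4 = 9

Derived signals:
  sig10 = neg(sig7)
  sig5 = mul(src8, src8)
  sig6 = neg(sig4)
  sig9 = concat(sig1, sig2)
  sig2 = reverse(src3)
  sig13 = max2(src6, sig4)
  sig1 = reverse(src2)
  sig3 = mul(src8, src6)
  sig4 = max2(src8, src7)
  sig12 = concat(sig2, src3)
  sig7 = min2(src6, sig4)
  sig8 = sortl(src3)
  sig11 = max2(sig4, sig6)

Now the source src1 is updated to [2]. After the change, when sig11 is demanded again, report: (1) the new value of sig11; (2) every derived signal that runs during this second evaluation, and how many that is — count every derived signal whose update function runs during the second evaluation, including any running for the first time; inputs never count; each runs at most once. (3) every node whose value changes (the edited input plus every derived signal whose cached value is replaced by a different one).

New value of sig11: 1.
Derived signals that run: none — 0 in total.
Values that change: src1.
Key observation: src1 is never demanded by the output, so the edit triggers no recomputation at all.

First evaluation (everything demanded from the output):
  sig4 = max2(1, -9) = 1
  sig6 = neg(1) = -1
  sig11 = max2(1, -1) = 1

Propagation after the edit:
  src1 feeds no computation that the output demands — nothing is marked dirty and nothing runs.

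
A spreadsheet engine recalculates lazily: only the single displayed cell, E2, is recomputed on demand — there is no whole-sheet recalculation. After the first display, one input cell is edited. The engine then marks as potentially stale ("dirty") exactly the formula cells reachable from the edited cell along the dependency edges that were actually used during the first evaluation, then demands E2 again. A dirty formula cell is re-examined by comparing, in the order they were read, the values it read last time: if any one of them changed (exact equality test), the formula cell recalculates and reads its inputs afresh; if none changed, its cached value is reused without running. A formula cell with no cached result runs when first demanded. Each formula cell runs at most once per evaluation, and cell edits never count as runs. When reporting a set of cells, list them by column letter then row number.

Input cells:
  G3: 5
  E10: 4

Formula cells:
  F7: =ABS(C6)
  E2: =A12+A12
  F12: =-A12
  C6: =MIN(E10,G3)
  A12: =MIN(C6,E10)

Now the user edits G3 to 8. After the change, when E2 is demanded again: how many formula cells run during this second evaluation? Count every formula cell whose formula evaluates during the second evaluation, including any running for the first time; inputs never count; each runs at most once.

First evaluation (everything demanded from the output):
  C6 = MIN(4, 5) = 4
  A12 = MIN(4, 4) = 4
  E2 = 4 + 4 = 8

Propagation after the edit:
  C6: runs — G3 5->8; result 4 (same value as before).
  A12: checked — values it read are unchanged (C6 unchanged, E10 unchanged); reused cached 4 without running.
  E2: checked — values it read are unchanged (A12 unchanged, A12 unchanged); reused cached 8 without running.

Key observation: the change is absorbed at C6 — it re-runs but produces the same value, and the output's value is unchanged.

Formula cells that run: C6 — 1 in total.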